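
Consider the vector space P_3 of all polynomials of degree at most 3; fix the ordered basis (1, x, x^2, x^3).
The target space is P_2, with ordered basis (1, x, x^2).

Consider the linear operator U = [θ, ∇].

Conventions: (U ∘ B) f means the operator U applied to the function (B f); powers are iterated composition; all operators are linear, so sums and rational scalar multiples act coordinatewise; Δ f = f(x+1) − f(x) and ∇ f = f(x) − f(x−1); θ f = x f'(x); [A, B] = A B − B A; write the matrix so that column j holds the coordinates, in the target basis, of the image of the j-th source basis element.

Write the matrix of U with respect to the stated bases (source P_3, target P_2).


image of 1: 0
image of x: -1
image of x^2: -2x + 2
image of x^3: -3x^2 + 6x - 3
each image's coordinates form column j of the matrix

the matrix is [[0, -1, 2, -3]; [0, 0, -2, 6]; [0, 0, 0, -3]] (rows listed top to bottom)


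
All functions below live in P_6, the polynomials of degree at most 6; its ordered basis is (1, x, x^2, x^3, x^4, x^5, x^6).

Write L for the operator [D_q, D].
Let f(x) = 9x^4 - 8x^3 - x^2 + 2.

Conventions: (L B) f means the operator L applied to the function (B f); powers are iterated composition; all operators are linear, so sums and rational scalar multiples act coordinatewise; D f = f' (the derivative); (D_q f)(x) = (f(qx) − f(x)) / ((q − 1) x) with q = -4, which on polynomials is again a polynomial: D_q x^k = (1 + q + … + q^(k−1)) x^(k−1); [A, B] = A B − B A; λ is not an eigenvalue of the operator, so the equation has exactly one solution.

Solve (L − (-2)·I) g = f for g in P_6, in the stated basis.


the result is g(x) = (9/2)x^4 - 4x^3 - (1847/4)x^2 - 70x + 9243/8

write g with unknown coordinates in the stated basis and equate coefficients in (L − (-2)·I) g = f
solving from the highest basis element down gives g = (9/2)x^4 - 4x^3 - (1847/4)x^2 - 70x + 9243/8
check: L g = (1845/2)x^2 + 140x - 9235/4
so L g − (-2)·g = 9x^4 - 8x^3 - x^2 + 2 = f ✓


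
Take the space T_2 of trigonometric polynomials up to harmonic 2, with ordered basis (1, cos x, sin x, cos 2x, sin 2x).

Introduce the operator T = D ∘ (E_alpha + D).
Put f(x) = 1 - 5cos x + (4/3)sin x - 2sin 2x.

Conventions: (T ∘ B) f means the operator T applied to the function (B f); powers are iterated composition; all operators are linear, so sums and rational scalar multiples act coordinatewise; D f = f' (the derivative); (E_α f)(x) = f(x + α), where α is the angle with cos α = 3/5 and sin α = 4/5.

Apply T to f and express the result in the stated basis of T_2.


E_alpha f = 1 - (29/15)cos x + (24/5)sin x - (48/25)cos 2x + (14/25)sin 2x
D f = (4/3)cos x + 5sin x - 4cos 2x
(E_alpha + D) f = 1 - (3/5)cos x + (49/5)sin x - (148/25)cos 2x + (14/25)sin 2x
D (E_alpha + D) f = (49/5)cos x + (3/5)sin x + (28/25)cos 2x + (296/25)sin 2x

the image equals g(x) = (49/5)cos x + (3/5)sin x + (28/25)cos 2x + (296/25)sin 2x


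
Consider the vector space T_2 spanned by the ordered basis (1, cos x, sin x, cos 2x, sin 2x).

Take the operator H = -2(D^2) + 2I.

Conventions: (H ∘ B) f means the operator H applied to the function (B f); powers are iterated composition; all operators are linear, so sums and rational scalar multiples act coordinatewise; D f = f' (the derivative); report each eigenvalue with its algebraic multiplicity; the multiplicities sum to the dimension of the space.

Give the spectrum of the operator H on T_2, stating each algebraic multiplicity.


λ = 2 (multiplicity 1), λ = 4 (multiplicity 2), λ = 10 (multiplicity 2)

image of 1: 2
image of cos x: 4cos x
image of sin x: 4sin x
image of cos 2x: 10cos 2x
image of sin 2x: 10sin 2x
the matrix is diagonal; its diagonal is (2, 4, 4, 10, 10)
for a triangular matrix the eigenvalues are the diagonal entries, with algebraic multiplicity their repetition count


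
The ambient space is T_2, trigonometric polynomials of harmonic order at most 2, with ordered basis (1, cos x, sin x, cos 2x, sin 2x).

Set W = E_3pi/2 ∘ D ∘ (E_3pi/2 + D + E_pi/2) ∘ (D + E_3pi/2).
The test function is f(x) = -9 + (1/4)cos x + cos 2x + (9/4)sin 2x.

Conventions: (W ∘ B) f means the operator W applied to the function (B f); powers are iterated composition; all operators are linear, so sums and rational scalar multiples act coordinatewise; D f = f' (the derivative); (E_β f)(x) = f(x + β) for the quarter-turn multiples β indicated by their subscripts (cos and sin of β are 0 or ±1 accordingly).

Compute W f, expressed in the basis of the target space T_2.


D f = -(1/4)sin x + (9/2)cos 2x - 2sin 2x
E_3pi/2 f = -9 + (1/4)sin x - cos 2x - (9/4)sin 2x
(D + E_3pi/2) f = -9 + (7/2)cos 2x - (17/4)sin 2x
E_3pi/2 (D + E_3pi/2) f = -9 - (7/2)cos 2x + (17/4)sin 2x
D (D + E_3pi/2) f = -(17/2)cos 2x - 7sin 2x
E_pi/2 (D + E_3pi/2) f = -9 - (7/2)cos 2x + (17/4)sin 2x
(E_3pi/2 + D + E_pi/2) (D + E_3pi/2) f = -18 - (31/2)cos 2x + (3/2)sin 2x
D (E_3pi/2 + D + E_pi/2) (D + E_3pi/2) f = 3cos 2x + 31sin 2x
E_3pi/2 D (E_3pi/2 + D + E_pi/2) (D + E_3pi/2) f = -3cos 2x - 31sin 2x

the image equals g(x) = -3cos 2x - 31sin 2x


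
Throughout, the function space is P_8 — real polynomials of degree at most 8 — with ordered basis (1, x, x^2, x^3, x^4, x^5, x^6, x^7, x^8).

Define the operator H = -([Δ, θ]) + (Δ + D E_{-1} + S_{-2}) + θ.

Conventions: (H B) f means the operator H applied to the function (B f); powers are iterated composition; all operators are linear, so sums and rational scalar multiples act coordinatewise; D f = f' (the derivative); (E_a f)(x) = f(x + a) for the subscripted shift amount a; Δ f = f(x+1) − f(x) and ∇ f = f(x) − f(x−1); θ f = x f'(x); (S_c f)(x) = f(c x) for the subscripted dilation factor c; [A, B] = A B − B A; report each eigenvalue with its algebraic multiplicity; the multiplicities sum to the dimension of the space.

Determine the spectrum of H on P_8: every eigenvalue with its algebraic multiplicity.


λ = -121 (multiplicity 1), λ = -27 (multiplicity 1), λ = -5 (multiplicity 1), λ = -1 (multiplicity 1), λ = 1 (multiplicity 1), λ = 6 (multiplicity 1), λ = 20 (multiplicity 1), λ = 70 (multiplicity 1), λ = 264 (multiplicity 1)

image of 1: 1
image of x: -x + 1
image of x^2: 6x^2 + 2x - 3
image of x^3: -5x^3 + 3x^2 - 9x + 1
image of x^4: 20x^4 + 4x^3 - 18x^2 + 4x - 7
image of x^5: -27x^5 + 5x^4 - 30x^3 + 10x^2 - 35x + 1
image of x^6: 70x^6 + 6x^5 - 45x^4 + 20x^3 - 105x^2 + 6x - 11
image of x^7: -121x^7 + 7x^6 - 63x^5 + 35x^4 - 245x^3 + 21x^2 - 77x + 1
image of x^8: 264x^8 + 8x^7 - 84x^6 + 56x^5 - 490x^4 + 56x^3 - 308x^2 + 8x - 15
the matrix is upper triangular; its diagonal is (1, -1, 6, -5, 20, -27, 70, -121, 264)
for a triangular matrix the eigenvalues are the diagonal entries, with algebraic multiplicity their repetition count


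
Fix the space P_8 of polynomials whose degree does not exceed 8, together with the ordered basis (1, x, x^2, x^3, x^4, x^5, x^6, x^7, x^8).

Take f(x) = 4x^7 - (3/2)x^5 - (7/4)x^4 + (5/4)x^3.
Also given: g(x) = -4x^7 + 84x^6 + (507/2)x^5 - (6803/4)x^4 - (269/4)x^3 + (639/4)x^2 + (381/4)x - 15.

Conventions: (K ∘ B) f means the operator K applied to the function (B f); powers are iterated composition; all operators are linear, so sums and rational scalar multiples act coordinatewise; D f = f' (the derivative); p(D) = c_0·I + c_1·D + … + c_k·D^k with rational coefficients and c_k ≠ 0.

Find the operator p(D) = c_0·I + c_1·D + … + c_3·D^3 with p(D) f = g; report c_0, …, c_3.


c_0 = -1, c_1 = 3, c_2 = 3/2, c_3 = -2

D^0 f = 4x^7 - (3/2)x^5 - (7/4)x^4 + (5/4)x^3
D^1 f = 28x^6 - (15/2)x^4 - 7x^3 + (15/4)x^2
D^2 f = 168x^5 - 30x^3 - 21x^2 + (15/2)x
D^3 f = 840x^4 - 90x^2 - 42x + 15/2
matching coefficients of g against c_0 f + c_1 Df + … from the top degree down determines the c_i
solution: c_0 = -1, c_1 = 3, c_2 = 3/2, c_3 = -2


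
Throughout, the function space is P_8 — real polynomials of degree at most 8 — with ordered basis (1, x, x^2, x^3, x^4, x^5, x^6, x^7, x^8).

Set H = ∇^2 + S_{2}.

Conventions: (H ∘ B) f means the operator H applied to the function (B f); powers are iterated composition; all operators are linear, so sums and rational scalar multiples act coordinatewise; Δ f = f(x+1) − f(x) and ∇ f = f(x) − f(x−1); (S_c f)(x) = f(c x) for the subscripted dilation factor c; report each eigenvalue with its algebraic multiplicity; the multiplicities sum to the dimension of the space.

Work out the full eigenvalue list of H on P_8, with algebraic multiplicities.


λ = 1 (multiplicity 1), λ = 2 (multiplicity 1), λ = 4 (multiplicity 1), λ = 8 (multiplicity 1), λ = 16 (multiplicity 1), λ = 32 (multiplicity 1), λ = 64 (multiplicity 1), λ = 128 (multiplicity 1), λ = 256 (multiplicity 1)

image of 1: 1
image of x: 2x
image of x^2: 4x^2 + 2
image of x^3: 8x^3 + 6x - 6
image of x^4: 16x^4 + 12x^2 - 24x + 14
image of x^5: 32x^5 + 20x^3 - 60x^2 + 70x - 30
image of x^6: 64x^6 + 30x^4 - 120x^3 + 210x^2 - 180x + 62
image of x^7: 128x^7 + 42x^5 - 210x^4 + 490x^3 - 630x^2 + 434x - 126
image of x^8: 256x^8 + 56x^6 - 336x^5 + 980x^4 - 1680x^3 + 1736x^2 - 1008x + 254
the matrix is upper triangular; its diagonal is (1, 2, 4, 8, 16, 32, 64, 128, 256)
for a triangular matrix the eigenvalues are the diagonal entries, with algebraic multiplicity their repetition count


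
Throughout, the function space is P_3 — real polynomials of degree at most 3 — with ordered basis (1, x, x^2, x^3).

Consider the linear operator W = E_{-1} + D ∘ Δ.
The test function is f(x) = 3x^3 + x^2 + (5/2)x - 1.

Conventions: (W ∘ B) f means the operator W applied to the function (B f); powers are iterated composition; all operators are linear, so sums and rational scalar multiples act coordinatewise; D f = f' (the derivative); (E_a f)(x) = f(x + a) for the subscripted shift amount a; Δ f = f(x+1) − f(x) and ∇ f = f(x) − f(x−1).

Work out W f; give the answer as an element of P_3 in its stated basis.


E_{-1} f = 3x^3 - 8x^2 + (19/2)x - 11/2
Δ f = 9x^2 + 11x + 13/2
D Δ f = 18x + 11
(E_{-1} + D ∘ Δ) f = 3x^3 - 8x^2 + (55/2)x + 11/2

the result is g(x) = 3x^3 - 8x^2 + (55/2)x + 11/2


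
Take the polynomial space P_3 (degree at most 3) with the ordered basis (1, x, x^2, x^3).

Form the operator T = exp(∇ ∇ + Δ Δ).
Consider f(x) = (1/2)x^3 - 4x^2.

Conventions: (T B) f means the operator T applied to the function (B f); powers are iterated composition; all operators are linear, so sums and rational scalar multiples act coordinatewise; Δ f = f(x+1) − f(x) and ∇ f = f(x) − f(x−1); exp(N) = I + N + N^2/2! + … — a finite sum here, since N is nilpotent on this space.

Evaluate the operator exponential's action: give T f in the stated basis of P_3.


order-1 term: 6x - 16
the series for exp(∇ ∇ + Δ Δ) f terminates at order 1
exp(∇ ∇ + Δ Δ) f = (1/2)x^3 - 4x^2 + 6x - 16

the result is g(x) = (1/2)x^3 - 4x^2 + 6x - 16


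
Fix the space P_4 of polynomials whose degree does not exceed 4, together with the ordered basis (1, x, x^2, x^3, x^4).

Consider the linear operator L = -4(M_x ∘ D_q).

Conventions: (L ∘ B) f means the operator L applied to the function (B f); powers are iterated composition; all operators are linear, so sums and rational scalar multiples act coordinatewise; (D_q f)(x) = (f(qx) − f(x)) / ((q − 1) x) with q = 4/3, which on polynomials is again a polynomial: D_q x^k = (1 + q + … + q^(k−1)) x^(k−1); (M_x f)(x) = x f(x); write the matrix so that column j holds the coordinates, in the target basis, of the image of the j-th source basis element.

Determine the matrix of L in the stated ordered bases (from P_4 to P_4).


image of 1: 0
image of x: -4x
image of x^2: -(28/3)x^2
image of x^3: -(148/9)x^3
image of x^4: -(700/27)x^4
each image's coordinates form column j of the matrix

the matrix is [[0, 0, 0, 0, 0]; [0, -4, 0, 0, 0]; [0, 0, -28/3, 0, 0]; [0, 0, 0, -148/9, 0]; [0, 0, 0, 0, -700/27]] (rows listed top to bottom)


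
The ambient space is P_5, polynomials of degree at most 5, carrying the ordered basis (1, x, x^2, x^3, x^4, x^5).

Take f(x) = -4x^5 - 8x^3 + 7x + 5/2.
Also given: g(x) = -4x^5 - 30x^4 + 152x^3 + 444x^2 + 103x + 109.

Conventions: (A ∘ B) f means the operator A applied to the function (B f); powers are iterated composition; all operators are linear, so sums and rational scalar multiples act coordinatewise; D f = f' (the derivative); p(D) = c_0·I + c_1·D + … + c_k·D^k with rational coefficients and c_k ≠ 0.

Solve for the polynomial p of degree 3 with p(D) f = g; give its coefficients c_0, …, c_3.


D^0 f = -4x^5 - 8x^3 + 7x + 5/2
D^1 f = -20x^4 - 24x^2 + 7
D^2 f = -80x^3 - 48x
D^3 f = -240x^2 - 48
matching coefficients of g against c_0 f + c_1 Df + … from the top degree down determines the c_i
solution: c_0 = 1, c_1 = 3/2, c_2 = -2, c_3 = -2

c_0 = 1, c_1 = 3/2, c_2 = -2, c_3 = -2


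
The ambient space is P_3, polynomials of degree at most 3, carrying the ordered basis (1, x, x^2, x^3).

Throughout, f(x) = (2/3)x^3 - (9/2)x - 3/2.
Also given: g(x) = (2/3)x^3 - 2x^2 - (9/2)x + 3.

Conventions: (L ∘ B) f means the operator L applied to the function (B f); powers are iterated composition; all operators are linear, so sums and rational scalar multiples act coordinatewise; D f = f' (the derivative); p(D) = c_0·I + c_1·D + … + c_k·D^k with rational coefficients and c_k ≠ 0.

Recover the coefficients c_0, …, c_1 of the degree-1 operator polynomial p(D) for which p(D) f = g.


D^0 f = (2/3)x^3 - (9/2)x - 3/2
D^1 f = 2x^2 - 9/2
matching coefficients of g against c_0 f + c_1 Df + … from the top degree down determines the c_i
solution: c_0 = 1, c_1 = -1

c_0 = 1, c_1 = -1


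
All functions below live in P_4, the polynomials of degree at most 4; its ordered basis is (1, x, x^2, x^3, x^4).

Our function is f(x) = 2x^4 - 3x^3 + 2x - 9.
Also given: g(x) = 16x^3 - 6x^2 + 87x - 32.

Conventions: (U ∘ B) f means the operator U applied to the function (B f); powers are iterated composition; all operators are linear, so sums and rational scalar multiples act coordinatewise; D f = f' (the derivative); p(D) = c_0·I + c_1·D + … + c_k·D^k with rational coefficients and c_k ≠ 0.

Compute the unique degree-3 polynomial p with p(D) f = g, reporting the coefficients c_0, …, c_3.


D^0 f = 2x^4 - 3x^3 + 2x - 9
D^1 f = 8x^3 - 9x^2 + 2
D^2 f = 24x^2 - 18x
D^3 f = 48x - 18
matching coefficients of g against c_0 f + c_1 Df + … from the top degree down determines the c_i
solution: c_0 = 0, c_1 = 2, c_2 = 1/2, c_3 = 2

p(D) = 2·D + (1/2)·D^2 + 2·D^3, i.e. c_0 = 0, c_1 = 2, c_2 = 1/2, c_3 = 2


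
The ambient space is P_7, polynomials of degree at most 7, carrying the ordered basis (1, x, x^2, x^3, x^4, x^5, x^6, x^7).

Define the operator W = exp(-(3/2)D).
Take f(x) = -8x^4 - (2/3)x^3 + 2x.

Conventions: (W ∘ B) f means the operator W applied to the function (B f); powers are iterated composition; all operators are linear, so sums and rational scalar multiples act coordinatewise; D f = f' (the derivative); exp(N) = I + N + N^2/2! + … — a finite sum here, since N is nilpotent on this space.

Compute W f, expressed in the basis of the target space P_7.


order-1 term: 48x^3 + 3x^2 - 3
order-2 term: -108x^2 - (9/2)x
order-3 term: 108x + 9/4
order-4 term: -81/2
the series for exp(-(3/2)D) f terminates at order 4
exp(-(3/2)D) f = -8x^4 + (142/3)x^3 - 105x^2 + (211/2)x - 165/4

g(x) = -8x^4 + (142/3)x^3 - 105x^2 + (211/2)x - 165/4


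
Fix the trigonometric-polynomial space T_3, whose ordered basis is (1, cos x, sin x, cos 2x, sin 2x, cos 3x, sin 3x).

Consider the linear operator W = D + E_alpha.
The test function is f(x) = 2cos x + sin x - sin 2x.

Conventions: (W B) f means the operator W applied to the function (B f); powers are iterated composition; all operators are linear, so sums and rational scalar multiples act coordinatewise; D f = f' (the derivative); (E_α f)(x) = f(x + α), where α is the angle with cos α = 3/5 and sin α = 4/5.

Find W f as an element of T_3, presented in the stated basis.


the image equals g(x) = 3cos x - 3sin x - (74/25)cos 2x + (7/25)sin 2x

D f = cos x - 2sin x - 2cos 2x
E_alpha f = 2cos x - sin x - (24/25)cos 2x + (7/25)sin 2x
(D + E_alpha) f = 3cos x - 3sin x - (74/25)cos 2x + (7/25)sin 2x


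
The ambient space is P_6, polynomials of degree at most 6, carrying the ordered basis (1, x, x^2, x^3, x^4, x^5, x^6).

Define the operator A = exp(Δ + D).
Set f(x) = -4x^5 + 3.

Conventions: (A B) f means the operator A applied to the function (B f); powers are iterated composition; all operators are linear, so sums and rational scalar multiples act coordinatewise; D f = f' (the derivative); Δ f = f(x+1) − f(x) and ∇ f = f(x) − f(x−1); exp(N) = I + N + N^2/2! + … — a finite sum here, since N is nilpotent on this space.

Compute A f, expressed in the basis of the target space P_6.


order-1 term: -40x^4 - 40x^3 - 40x^2 - 20x - 4
order-2 term: -160x^3 - 240x^2 - 220x - 80
order-3 term: -320x^2 - 480x - 280
order-4 term: -320x - 320
order-5 term: -128
the series for exp(Δ + D) f terminates at order 5
exp(Δ + D) f = -4x^5 - 40x^4 - 200x^3 - 600x^2 - 1040x - 809

the image equals g(x) = -4x^5 - 40x^4 - 200x^3 - 600x^2 - 1040x - 809


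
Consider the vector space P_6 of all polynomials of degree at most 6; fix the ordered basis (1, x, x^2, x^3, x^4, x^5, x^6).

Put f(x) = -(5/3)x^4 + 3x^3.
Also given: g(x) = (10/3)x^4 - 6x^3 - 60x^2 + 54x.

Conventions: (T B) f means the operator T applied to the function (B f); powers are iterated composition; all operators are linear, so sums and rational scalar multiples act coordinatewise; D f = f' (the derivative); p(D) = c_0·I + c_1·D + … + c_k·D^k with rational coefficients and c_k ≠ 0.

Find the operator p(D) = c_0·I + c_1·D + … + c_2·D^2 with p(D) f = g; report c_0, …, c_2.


p(D) = -2·I + 3·D^2, i.e. c_0 = -2, c_1 = 0, c_2 = 3

D^0 f = -(5/3)x^4 + 3x^3
D^1 f = -(20/3)x^3 + 9x^2
D^2 f = -20x^2 + 18x
matching coefficients of g against c_0 f + c_1 Df + … from the top degree down determines the c_i
solution: c_0 = -2, c_1 = 0, c_2 = 3


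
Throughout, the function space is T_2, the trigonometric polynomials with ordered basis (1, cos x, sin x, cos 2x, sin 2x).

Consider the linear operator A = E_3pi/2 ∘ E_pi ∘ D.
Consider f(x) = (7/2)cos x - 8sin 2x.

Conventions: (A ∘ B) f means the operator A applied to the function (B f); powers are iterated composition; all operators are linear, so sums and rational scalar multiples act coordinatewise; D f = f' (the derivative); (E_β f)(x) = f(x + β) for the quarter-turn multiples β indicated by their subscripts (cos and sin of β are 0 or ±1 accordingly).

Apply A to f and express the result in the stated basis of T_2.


the result is g(x) = -(7/2)cos x + 16cos 2x

D f = -(7/2)sin x - 16cos 2x
E_pi D f = (7/2)sin x - 16cos 2x
E_3pi/2 E_pi D f = -(7/2)cos x + 16cos 2x


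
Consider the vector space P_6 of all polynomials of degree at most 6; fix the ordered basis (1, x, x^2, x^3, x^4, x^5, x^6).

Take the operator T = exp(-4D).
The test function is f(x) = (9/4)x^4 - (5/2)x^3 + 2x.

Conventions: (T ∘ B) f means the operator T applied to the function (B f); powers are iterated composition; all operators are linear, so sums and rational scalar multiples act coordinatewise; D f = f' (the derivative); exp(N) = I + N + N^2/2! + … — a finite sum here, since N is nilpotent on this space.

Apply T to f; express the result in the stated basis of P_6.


the result is g(x) = (9/4)x^4 - (77/2)x^3 + 246x^2 - 694x + 728

order-1 term: -36x^3 + 30x^2 - 8
order-2 term: 216x^2 - 120x
order-3 term: -576x + 160
order-4 term: 576
the series for exp(-4D) f terminates at order 4
exp(-4D) f = (9/4)x^4 - (77/2)x^3 + 246x^2 - 694x + 728


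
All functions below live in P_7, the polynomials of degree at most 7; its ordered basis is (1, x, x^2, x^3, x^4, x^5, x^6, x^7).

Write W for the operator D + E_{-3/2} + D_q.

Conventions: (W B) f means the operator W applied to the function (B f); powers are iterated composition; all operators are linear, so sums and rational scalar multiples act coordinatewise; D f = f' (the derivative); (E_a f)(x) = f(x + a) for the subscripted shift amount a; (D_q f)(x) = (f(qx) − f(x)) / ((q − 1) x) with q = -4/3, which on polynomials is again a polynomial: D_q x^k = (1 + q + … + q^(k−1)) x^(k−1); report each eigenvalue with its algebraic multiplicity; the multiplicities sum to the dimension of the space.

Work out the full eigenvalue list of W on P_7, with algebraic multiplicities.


image of 1: 1
image of x: x + 1/2
image of x^2: x^2 - (4/3)x + 9/4
image of x^3: x^3 - (1/18)x^2 + (27/4)x - 27/8
image of x^4: x^4 - (79/27)x^3 + (27/2)x^2 - (27/2)x + 81/16
image of x^5: x^5 - (43/162)x^4 + (45/2)x^3 - (135/4)x^2 + (405/16)x - 243/32
image of x^6: x^6 - (1210/243)x^5 + (135/4)x^4 - (135/2)x^3 + (1215/16)x^2 - (729/16)x + 729/64
image of x^7: x^7 + (203/1458)x^6 + (189/4)x^5 - (945/8)x^4 + (2835/16)x^3 - (5103/32)x^2 + (5103/64)x - 2187/128
the matrix is upper triangular; its diagonal is (1, 1, 1, 1, 1, 1, 1, 1)
for a triangular matrix the eigenvalues are the diagonal entries, with algebraic multiplicity their repetition count

λ = 1 (multiplicity 8)


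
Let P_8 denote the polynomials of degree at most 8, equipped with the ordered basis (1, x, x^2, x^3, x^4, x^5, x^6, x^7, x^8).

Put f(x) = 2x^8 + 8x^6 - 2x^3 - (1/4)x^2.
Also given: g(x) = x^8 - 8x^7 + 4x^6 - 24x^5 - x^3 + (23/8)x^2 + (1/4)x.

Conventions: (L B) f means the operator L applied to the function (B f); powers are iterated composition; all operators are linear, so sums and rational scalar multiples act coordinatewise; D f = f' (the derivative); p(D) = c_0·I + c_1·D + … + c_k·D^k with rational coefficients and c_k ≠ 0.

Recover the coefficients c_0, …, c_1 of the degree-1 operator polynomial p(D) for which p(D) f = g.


D^0 f = 2x^8 + 8x^6 - 2x^3 - (1/4)x^2
D^1 f = 16x^7 + 48x^5 - 6x^2 - (1/2)x
matching coefficients of g against c_0 f + c_1 Df + … from the top degree down determines the c_i
solution: c_0 = 1/2, c_1 = -1/2

p(D) = (1/2)·I − (1/2)·D, i.e. c_0 = 1/2, c_1 = -1/2


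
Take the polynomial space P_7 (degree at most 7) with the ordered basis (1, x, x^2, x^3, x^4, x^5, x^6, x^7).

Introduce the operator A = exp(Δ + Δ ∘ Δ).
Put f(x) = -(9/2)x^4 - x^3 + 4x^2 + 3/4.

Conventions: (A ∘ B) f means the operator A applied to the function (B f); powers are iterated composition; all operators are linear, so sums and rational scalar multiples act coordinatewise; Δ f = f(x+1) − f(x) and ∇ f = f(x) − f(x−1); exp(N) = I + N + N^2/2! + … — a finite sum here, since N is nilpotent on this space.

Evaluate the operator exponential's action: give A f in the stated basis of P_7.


order-1 term: -18x^3 - 84x^2 - 127x - 125/2
order-2 term: -27x^2 - 165x - 505/2
order-3 term: -18x - 82
order-4 term: -9/2
the series for exp(Δ + Δ ∘ Δ) f terminates at order 4
exp(Δ + Δ ∘ Δ) f = -(9/2)x^4 - 19x^3 - 107x^2 - 310x - 1603/4

the result is g(x) = -(9/2)x^4 - 19x^3 - 107x^2 - 310x - 1603/4


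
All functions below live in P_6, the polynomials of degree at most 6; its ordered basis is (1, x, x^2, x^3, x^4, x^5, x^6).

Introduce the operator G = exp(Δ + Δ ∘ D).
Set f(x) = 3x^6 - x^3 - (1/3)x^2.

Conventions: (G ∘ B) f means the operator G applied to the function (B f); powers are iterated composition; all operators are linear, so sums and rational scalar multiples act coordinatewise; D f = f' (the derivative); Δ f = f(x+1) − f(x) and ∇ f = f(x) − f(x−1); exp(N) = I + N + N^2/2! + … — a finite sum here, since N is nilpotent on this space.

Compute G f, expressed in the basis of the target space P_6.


g(x) = 3x^6 + 18x^5 + 180x^4 + 839x^3 + (9035/3)x^2 + (19240/3)x + 19385/3

order-1 term: 18x^5 + 135x^4 + 240x^3 + 222x^2 + (295/3)x + 16
order-2 term: 45x^4 + 540x^3 + 1935x^2 + 2607x + 3761/3
order-3 term: 60x^3 + 810x^2 + 3150x + 3599
order-4 term: 45x^2 + 540x + 1455
order-5 term: 18x + 135
order-6 term: 3
the series for exp(Δ + Δ ∘ D) f terminates at order 6
exp(Δ + Δ ∘ D) f = 3x^6 + 18x^5 + 180x^4 + 839x^3 + (9035/3)x^2 + (19240/3)x + 19385/3


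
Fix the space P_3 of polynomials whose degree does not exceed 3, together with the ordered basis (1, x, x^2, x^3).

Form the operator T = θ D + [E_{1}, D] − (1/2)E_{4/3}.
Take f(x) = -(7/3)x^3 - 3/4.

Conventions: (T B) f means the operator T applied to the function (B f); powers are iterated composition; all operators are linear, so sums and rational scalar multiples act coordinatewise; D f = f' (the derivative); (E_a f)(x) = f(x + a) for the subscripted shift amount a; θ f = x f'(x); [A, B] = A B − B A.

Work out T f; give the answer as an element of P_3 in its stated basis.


g(x) = (7/6)x^3 - (28/3)x^2 + (56/9)x + 2035/648

D f = -7x^2
θ D f = -14x^2
D f = -7x^2
E_{1} D f = -7x^2 - 14x - 7
E_{1} f = -(7/3)x^3 - 7x^2 - 7x - 37/12
D E_{1} f = -7x^2 - 14x - 7
[E_{1}, D] f = 0
E_{4/3} f = -(7/3)x^3 - (28/3)x^2 - (112/9)x - 2035/324
(-(1/2)E_{4/3}) f = (7/6)x^3 + (14/3)x^2 + (56/9)x + 2035/648
(θ D + [E_{1}, D] − (1/2)E_{4/3}) f = (7/6)x^3 - (28/3)x^2 + (56/9)x + 2035/648


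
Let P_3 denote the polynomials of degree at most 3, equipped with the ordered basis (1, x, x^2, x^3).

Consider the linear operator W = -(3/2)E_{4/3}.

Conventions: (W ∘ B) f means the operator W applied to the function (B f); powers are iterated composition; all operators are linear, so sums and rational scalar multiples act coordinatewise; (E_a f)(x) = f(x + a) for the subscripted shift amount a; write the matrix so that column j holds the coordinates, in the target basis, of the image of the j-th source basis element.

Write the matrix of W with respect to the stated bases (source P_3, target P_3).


image of 1: -3/2
image of x: -(3/2)x - 2
image of x^2: -(3/2)x^2 - 4x - 8/3
image of x^3: -(3/2)x^3 - 6x^2 - 8x - 32/9
each image's coordinates form column j of the matrix

the matrix is [[-3/2, -2, -8/3, -32/9]; [0, -3/2, -4, -8]; [0, 0, -3/2, -6]; [0, 0, 0, -3/2]] (rows listed top to bottom)


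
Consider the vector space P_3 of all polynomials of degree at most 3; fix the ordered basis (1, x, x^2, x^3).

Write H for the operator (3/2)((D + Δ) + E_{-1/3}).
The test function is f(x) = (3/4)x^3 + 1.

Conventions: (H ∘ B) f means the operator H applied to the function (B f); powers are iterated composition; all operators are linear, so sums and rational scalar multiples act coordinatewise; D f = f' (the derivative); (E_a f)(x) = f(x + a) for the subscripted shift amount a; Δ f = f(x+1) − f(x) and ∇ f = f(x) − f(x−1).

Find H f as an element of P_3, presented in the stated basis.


the image equals g(x) = (9/8)x^3 + (45/8)x^2 + (15/4)x + 31/12

D f = (9/4)x^2
Δ f = (9/4)x^2 + (9/4)x + 3/4
(D + Δ) f = (9/2)x^2 + (9/4)x + 3/4
E_{-1/3} f = (3/4)x^3 - (3/4)x^2 + (1/4)x + 35/36
((D + Δ) + E_{-1/3}) f = (3/4)x^3 + (15/4)x^2 + (5/2)x + 31/18
((3/2)((D + Δ) + E_{-1/3})) f = (9/8)x^3 + (45/8)x^2 + (15/4)x + 31/12


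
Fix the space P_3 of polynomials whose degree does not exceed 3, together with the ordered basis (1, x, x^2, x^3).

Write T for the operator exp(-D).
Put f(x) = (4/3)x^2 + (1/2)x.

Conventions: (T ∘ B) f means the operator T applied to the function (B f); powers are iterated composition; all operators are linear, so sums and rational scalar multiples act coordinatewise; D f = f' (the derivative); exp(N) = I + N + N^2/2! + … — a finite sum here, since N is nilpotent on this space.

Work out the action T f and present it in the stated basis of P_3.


the image equals g(x) = (4/3)x^2 - (13/6)x + 5/6

order-1 term: -(8/3)x - 1/2
order-2 term: 4/3
the series for exp(-D) f terminates at order 2
exp(-D) f = (4/3)x^2 - (13/6)x + 5/6


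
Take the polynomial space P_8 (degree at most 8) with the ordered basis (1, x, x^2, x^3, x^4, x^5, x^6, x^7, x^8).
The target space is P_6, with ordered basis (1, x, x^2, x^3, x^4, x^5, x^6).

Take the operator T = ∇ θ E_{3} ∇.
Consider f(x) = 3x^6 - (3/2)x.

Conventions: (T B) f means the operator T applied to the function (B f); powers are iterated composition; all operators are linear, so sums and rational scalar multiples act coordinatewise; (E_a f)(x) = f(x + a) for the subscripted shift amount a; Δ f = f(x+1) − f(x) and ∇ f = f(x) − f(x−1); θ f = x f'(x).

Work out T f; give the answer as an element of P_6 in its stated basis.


the image equals g(x) = 450x^4 + 2700x^3 + 5760x^2 + 4590x + 558

∇ f = 18x^5 - 45x^4 + 60x^3 - 45x^2 + 18x - 9/2
E_{3} ∇ f = 18x^5 + 225x^4 + 1140x^3 + 2925x^2 + 3798x + 3987/2
θ (E_{3} ∇) f = 90x^5 + 900x^4 + 3420x^3 + 5850x^2 + 3798x
∇ θ (E_{3} ∇) f = 450x^4 + 2700x^3 + 5760x^2 + 4590x + 558


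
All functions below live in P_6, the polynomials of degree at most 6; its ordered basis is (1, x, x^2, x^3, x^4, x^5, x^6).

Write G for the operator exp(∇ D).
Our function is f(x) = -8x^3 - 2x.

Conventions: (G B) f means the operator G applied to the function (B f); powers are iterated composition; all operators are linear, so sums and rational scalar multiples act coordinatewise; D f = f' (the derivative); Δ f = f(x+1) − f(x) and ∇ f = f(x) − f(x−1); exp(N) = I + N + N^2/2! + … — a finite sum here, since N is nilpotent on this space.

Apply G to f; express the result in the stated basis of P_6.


order-1 term: -48x + 24
the series for exp(∇ D) f terminates at order 1
exp(∇ D) f = -8x^3 - 50x + 24

the image equals g(x) = -8x^3 - 50x + 24


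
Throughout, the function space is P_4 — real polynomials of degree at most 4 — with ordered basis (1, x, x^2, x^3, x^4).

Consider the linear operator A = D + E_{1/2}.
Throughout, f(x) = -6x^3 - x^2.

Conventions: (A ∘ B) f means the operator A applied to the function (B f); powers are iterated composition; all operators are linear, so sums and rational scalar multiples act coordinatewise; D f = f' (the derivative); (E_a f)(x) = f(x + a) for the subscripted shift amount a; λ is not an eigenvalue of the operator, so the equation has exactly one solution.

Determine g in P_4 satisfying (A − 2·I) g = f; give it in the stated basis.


g(x) = 6x^3 + 28x^2 + (177/2)x + 281/2

write g with unknown coordinates in the stated basis and equate coefficients in (A − 2·I) g = f
solving from the highest basis element down gives g = 6x^3 + 28x^2 + (177/2)x + 281/2
check: A g = 6x^3 + 55x^2 + 177x + 281
so A g − 2·g = -6x^3 - x^2 = f ✓


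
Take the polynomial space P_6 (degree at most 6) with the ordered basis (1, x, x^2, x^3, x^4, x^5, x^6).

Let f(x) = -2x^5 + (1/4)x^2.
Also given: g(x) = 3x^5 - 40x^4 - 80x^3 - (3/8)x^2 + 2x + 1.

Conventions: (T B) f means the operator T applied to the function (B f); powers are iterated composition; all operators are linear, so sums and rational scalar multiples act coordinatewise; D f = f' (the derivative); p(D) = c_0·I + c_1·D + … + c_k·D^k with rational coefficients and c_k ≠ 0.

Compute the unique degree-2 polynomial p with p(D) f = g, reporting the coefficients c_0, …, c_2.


p(D) = -(3/2)·I + 4·D + 2·D^2, i.e. c_0 = -3/2, c_1 = 4, c_2 = 2

D^0 f = -2x^5 + (1/4)x^2
D^1 f = -10x^4 + (1/2)x
D^2 f = -40x^3 + 1/2
matching coefficients of g against c_0 f + c_1 Df + … from the top degree down determines the c_i
solution: c_0 = -3/2, c_1 = 4, c_2 = 2


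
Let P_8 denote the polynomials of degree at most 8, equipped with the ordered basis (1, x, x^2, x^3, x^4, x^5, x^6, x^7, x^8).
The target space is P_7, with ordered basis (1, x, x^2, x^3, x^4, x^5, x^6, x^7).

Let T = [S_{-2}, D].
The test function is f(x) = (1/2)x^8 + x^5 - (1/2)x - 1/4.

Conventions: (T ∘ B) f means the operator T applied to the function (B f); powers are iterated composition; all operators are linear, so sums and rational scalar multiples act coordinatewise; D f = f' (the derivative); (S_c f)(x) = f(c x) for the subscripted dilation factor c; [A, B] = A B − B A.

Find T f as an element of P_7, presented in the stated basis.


D f = 4x^7 + 5x^4 - 1/2
S_{-2} D f = -512x^7 + 80x^4 - 1/2
S_{-2} f = 128x^8 - 32x^5 + x - 1/4
D S_{-2} f = 1024x^7 - 160x^4 + 1
[S_{-2}, D] f = -1536x^7 + 240x^4 - 3/2

the image equals g(x) = -1536x^7 + 240x^4 - 3/2


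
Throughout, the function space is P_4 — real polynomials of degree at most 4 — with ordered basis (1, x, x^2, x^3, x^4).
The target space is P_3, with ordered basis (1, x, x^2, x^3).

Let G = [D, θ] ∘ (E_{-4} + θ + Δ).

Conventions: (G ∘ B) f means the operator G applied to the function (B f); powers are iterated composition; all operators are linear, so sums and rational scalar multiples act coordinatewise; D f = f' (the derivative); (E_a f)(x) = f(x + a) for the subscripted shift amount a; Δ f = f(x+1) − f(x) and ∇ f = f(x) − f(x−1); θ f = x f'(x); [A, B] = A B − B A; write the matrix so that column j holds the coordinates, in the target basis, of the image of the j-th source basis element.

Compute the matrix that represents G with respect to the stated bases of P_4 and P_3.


the matrix is [[0, 2, -6, 51, -252]; [0, 0, 6, -18, 204]; [0, 0, 0, 12, -36]; [0, 0, 0, 0, 20]] (rows listed top to bottom)

image of 1: 0
image of x: 2
image of x^2: 6x - 6
image of x^3: 12x^2 - 18x + 51
image of x^4: 20x^3 - 36x^2 + 204x - 252
each image's coordinates form column j of the matrix


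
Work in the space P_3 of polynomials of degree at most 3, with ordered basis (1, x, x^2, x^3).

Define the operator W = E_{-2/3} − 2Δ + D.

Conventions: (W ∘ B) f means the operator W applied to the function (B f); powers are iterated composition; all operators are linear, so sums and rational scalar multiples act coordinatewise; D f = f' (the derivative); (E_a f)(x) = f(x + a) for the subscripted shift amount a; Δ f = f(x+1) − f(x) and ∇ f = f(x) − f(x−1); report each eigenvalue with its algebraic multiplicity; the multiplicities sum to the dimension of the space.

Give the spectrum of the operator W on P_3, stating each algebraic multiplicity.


image of 1: 1
image of x: x - 5/3
image of x^2: x^2 - (10/3)x - 14/9
image of x^3: x^3 - 5x^2 - (14/3)x - 62/27
the matrix is upper triangular; its diagonal is (1, 1, 1, 1)
for a triangular matrix the eigenvalues are the diagonal entries, with algebraic multiplicity their repetition count

λ = 1 (multiplicity 4)


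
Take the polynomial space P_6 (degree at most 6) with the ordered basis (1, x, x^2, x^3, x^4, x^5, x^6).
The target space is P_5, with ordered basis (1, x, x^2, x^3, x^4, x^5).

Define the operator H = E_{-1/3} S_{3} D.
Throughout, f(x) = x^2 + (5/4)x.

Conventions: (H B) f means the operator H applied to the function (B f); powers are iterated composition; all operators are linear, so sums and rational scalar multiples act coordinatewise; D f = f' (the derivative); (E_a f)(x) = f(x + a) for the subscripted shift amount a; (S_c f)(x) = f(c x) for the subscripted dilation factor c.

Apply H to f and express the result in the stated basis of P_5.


D f = 2x + 5/4
S_{3} D f = 6x + 5/4
E_{-1/3} S_{3} D f = 6x - 3/4

g(x) = 6x - 3/4


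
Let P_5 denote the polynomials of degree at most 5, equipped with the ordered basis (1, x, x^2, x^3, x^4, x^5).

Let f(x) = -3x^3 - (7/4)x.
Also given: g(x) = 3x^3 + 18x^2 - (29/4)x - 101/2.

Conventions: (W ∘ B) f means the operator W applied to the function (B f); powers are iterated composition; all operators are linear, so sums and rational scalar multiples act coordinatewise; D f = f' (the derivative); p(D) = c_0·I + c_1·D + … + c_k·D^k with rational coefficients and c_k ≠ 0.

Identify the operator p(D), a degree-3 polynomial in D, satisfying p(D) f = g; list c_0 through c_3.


D^0 f = -3x^3 - (7/4)x
D^1 f = -9x^2 - 7/4
D^2 f = -18x
D^3 f = -18
matching coefficients of g against c_0 f + c_1 Df + … from the top degree down determines the c_i
solution: c_0 = -1, c_1 = -2, c_2 = 1/2, c_3 = 3

p(D) = -I − 2·D + (1/2)·D^2 + 3·D^3, i.e. c_0 = -1, c_1 = -2, c_2 = 1/2, c_3 = 3


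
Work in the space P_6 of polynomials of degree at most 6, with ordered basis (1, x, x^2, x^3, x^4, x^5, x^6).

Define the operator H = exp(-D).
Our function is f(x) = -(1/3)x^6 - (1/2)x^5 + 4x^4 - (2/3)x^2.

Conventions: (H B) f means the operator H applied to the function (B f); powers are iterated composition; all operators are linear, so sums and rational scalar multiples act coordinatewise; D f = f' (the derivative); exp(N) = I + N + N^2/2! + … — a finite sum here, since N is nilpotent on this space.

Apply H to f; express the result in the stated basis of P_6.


order-1 term: 2x^5 + (5/2)x^4 - 16x^3 + (4/3)x
order-2 term: -5x^4 - 5x^3 + 24x^2 - 2/3
order-3 term: (20/3)x^3 + 5x^2 - 16x
order-4 term: -5x^2 - (5/2)x + 4
order-5 term: 2x + 1/2
order-6 term: -1/3
the series for exp(-D) f terminates at order 6
exp(-D) f = -(1/3)x^6 + (3/2)x^5 + (3/2)x^4 - (43/3)x^3 + (70/3)x^2 - (91/6)x + 7/2

the result is g(x) = -(1/3)x^6 + (3/2)x^5 + (3/2)x^4 - (43/3)x^3 + (70/3)x^2 - (91/6)x + 7/2


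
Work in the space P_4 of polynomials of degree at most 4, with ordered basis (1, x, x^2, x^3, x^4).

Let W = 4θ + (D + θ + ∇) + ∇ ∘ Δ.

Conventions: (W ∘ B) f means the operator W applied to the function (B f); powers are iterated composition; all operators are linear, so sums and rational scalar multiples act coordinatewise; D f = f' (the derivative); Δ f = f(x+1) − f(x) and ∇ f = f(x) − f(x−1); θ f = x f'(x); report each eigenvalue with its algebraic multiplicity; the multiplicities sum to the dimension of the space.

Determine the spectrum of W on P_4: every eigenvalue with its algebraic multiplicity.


image of 1: 0
image of x: 5x + 2
image of x^2: 10x^2 + 4x + 1
image of x^3: 15x^3 + 6x^2 + 3x + 1
image of x^4: 20x^4 + 8x^3 + 6x^2 + 4x + 1
the matrix is upper triangular; its diagonal is (0, 5, 10, 15, 20)
for a triangular matrix the eigenvalues are the diagonal entries, with algebraic multiplicity their repetition count

λ = 0 (multiplicity 1), λ = 5 (multiplicity 1), λ = 10 (multiplicity 1), λ = 15 (multiplicity 1), λ = 20 (multiplicity 1)


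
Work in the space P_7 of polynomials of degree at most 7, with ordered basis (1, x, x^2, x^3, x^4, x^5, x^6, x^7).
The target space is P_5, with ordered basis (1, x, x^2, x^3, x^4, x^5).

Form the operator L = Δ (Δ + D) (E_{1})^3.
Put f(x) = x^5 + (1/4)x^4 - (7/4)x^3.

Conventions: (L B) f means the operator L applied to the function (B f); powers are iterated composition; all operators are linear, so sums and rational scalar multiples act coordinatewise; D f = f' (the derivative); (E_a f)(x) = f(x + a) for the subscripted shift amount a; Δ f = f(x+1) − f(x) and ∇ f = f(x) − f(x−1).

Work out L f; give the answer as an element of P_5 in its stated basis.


E_{1} f = x^5 + (21/4)x^4 + (37/4)x^3 + (25/4)x^2 + (3/4)x - 1/2
E_{1} E_{1} f = x^5 + (41/4)x^4 + (161/4)x^3 + (151/2)x^2 + 67x + 22
E_{1} E_{1} E_{1} f = x^5 + (61/4)x^4 + (365/4)x^3 + (1071/4)x^2 + (1539/4)x + 216
Δ (E_{1})^3 f = 5x^4 + 71x^3 + (1501/4)x^2 + (3501/4)x + 760
D (E_{1})^3 f = 5x^4 + 61x^3 + (1095/4)x^2 + (1071/2)x + 1539/4
(Δ + D) (E_{1})^3 f = 10x^4 + 132x^3 + 649x^2 + (5643/4)x + 4579/4
Δ ((Δ + D) (E_{1})^3) f = 40x^3 + 456x^2 + 1734x + 8807/4

the result is g(x) = 40x^3 + 456x^2 + 1734x + 8807/4


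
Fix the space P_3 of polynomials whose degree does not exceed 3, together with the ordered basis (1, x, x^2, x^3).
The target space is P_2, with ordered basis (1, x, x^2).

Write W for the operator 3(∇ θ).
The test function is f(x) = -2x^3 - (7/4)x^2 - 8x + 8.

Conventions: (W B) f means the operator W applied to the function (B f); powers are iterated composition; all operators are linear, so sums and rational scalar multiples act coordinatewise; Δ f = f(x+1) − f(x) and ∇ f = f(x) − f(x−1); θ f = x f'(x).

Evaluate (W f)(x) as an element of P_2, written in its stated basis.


θ f = -6x^3 - (7/2)x^2 - 8x
∇ θ f = -18x^2 + 11x - 21/2
(3(∇ θ)) f = -54x^2 + 33x - 63/2

the result is g(x) = -54x^2 + 33x - 63/2


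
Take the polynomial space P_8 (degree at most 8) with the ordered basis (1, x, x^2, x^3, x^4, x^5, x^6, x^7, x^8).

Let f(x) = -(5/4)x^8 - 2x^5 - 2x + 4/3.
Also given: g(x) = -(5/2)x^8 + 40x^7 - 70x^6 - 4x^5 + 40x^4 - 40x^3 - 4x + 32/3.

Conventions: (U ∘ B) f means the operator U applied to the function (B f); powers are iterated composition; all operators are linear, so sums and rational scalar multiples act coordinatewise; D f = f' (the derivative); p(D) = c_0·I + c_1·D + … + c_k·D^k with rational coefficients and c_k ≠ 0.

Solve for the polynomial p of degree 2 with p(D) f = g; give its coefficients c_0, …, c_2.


p(D) = 2·I − 4·D + D^2, i.e. c_0 = 2, c_1 = -4, c_2 = 1

D^0 f = -(5/4)x^8 - 2x^5 - 2x + 4/3
D^1 f = -10x^7 - 10x^4 - 2
D^2 f = -70x^6 - 40x^3
matching coefficients of g against c_0 f + c_1 Df + … from the top degree down determines the c_i
solution: c_0 = 2, c_1 = -4, c_2 = 1
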